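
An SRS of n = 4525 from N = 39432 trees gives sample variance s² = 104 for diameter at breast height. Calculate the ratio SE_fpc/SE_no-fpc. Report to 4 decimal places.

f = n/N = 4525/39432 = 0.11475451.
SE_no-fpc = √(s²/n) = 0.15160285; SE_fpc = √((1−f)s²/n) = 0.14263931.
Ratio = √(1−f) = 0.94087485.

0.9409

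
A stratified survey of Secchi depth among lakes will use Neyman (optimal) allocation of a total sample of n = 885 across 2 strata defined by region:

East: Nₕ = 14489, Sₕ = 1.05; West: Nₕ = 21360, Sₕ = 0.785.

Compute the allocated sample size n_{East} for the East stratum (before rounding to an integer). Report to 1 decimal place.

Neyman allocation: nₕ = n·NₕSₕ / Σⱼ NⱼSⱼ.
Σ NⱼSⱼ = 14489·1.05 + 21360·0.785 = 31981.05.
n_{East} = 885·14489·1.05 / 31981.05 = 421.0.

421.0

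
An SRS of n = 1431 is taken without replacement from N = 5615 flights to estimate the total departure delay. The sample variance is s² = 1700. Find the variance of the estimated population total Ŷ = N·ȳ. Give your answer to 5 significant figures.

2.7909 × 10^7

Var(Ŷ) = N²·Var(ȳ) = N²·(1 − n/N)·s²/n.
f = 1431/5615 = 0.25485307; Var(ȳ) = 0.74514693·1700/1431 = 0.88521997.
Var(Ŷ) = 5615² · 0.88521997 = 2.7909414 × 10^7.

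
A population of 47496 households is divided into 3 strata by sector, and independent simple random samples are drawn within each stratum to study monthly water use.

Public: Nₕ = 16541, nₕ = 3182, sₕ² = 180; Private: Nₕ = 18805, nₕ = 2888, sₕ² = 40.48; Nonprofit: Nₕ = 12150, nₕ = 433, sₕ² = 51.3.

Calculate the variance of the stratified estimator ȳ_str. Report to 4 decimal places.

0.0149

Var(ȳ_str) = Σₕ Wₕ²(1 − fₕ)sₕ²/nₕ with Wₕ = Nₕ/N, N = 47496.
Public: Wₕ = 0.34826091; term = 0.34826091²·(1 − 0.19237047)·180/3182 = 0.0055410742.
Private: Wₕ = 0.39592808; term = 0.39592808²·(1 − 0.15357618)·40.48/2888 = 0.0018597895.
Nonprofit: Wₕ = 0.25581102; term = 0.25581102²·(1 − 0.03563786)·51.3/433 = 0.0074766681.
Sum = 0.014877532.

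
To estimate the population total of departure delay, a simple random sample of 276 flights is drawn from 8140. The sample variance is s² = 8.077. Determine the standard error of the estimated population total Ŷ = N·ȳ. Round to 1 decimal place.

Var(Ŷ) = N²·Var(ȳ) = N²·(1 − n/N)·s²/n.
f = 276/8140 = 0.03390663; Var(ȳ) = 0.96609337·8.077/276 = 0.028272232.
Var(Ŷ) = 8140² · 0.028272232 = 1.8733068 × 10^6.
SE(Ŷ) = √(1.8733068 × 10^6) = 1368.7.

1368.7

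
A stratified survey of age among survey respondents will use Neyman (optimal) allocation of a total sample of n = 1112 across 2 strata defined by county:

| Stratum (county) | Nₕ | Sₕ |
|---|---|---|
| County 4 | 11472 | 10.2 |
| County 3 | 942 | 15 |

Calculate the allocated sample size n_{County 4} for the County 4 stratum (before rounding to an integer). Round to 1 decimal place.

992.2

Neyman allocation: nₕ = n·NₕSₕ / Σⱼ NⱼSⱼ.
Σ NⱼSⱼ = 11472·10.2 + 942·15 = 131144.4.
n_{County 4} = 1112·11472·10.2 / 131144.4 = 992.2.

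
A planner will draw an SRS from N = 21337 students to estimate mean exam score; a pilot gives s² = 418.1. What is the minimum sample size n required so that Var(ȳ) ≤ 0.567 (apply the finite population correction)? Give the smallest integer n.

713

Without fpc, n₀ = s²/D = 418.1/0.567 = 737.3898.
With fpc, (1 − n/N)·s²/n ≤ D requires n ≥ n₀/(1 + n₀/N) = 737.3898/(1 + 737.3898/21337) = 712.7575.
Rounding up, n = 713.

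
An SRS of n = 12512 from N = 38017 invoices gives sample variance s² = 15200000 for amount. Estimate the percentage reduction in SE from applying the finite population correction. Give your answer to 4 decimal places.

f = n/N = 12512/38017 = 0.32911592.
SE_no-fpc = √(s²/n) = 34.854465; SE_fpc = √((1−f)s²/n) = 28.548426.
Ratio = √(1−f) = 0.81907514. Reduction = 100·(1 − 0.81907514) = 18.0925%.

18.0925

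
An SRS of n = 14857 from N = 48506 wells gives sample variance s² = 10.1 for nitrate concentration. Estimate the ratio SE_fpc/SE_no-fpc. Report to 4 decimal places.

f = n/N = 14857/48506 = 0.30629201.
SE_no-fpc = √(s²/n) = 0.026073247; SE_fpc = √((1−f)s²/n) = 0.021716182.
Ratio = √(1−f) = 0.83289135.

0.8329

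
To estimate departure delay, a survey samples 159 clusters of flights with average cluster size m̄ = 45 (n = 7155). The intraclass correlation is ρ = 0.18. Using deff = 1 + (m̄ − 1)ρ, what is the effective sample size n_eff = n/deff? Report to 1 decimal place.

deff = 1 + (45 − 1)·0.18 = 1 + 7.92 = 8.92.
n_eff = 7155 / 8.92 = 802.1.

802.1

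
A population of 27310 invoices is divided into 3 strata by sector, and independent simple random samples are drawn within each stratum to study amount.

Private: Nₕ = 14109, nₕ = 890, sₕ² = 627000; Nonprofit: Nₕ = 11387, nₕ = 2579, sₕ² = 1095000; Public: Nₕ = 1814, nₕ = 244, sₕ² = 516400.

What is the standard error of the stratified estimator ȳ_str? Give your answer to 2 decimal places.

15.54

Var(ȳ_str) = Σₕ Wₕ²(1 − fₕ)sₕ²/nₕ with Wₕ = Nₕ/N, N = 27310.
Private: Wₕ = 0.51662395; term = 0.51662395²·(1 − 0.06308030)·627000/890 = 176.16879.
Nonprofit: Wₕ = 0.41695350; term = 0.41695350²·(1 − 0.22648634)·1095000/2579 = 57.096042.
Public: Wₕ = 0.06642256; term = 0.06642256²·(1 − 0.13450937)·516400/244 = 8.0814621.
Sum = 241.34629.
SE = √(241.34629) = 15.54.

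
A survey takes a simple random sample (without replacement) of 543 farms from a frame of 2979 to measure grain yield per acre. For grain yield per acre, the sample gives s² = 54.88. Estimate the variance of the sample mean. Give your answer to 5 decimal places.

0.08265

Under SRS without replacement, Var(ȳ) = (1 − f)·s²/n with f = n/N = 543/2979 = 0.18227593.
Var(ȳ) = (1 − 0.18227593)·54.88/543 = 0.81772407·0.10106814 = 0.082645851.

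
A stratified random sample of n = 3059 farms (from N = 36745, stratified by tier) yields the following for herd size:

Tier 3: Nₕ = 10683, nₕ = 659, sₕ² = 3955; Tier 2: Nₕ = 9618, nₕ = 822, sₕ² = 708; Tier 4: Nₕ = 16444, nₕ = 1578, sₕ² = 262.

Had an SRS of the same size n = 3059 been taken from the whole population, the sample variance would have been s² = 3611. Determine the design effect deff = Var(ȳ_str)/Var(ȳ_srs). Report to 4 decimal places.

0.5175

Var(ȳ_str) = Σ Wₕ²(1−fₕ)sₕ²/nₕ with Wₕ = Nₕ/36745:
  Tier 3: (10683/36745)²·(1−659/10683)·3955/659 = 0.47599113
  Tier 2: (9618/36745)²·(1−822/9618)·708/822 = 0.053967827
  Tier 4: (16444/36745)²·(1−1578/16444)·262/1578 = 0.03006072
  → Var(ȳ_str) = 0.56001968.
Var(ȳ_srs) = (1 − 3059/36745)·3611/3059 = 1.0821793.
deff = 0.56001968 / 1.0821793 = 0.5175.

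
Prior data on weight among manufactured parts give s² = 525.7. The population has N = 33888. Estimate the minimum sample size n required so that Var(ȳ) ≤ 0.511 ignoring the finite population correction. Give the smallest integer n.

1029

Without fpc, n₀ = s²/D = 525.7/0.511 = 1028.7671.
Rounding up, n = 1029.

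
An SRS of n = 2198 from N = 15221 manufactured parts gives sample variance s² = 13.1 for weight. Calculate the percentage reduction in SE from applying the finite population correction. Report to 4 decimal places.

f = n/N = 2198/15221 = 0.14440576.
SE_no-fpc = √(s²/n) = 0.077200801; SE_fpc = √((1−f)s²/n) = 0.071409457.
Ratio = √(1−f) = 0.92498338. Reduction = 100·(1 − 0.92498338) = 7.5017%.

7.5017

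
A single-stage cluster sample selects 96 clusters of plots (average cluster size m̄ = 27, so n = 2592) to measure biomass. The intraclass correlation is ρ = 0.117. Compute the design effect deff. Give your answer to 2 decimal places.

4.04

deff = 1 + (27 − 1)·0.117 = 1 + 3.042 = 4.042.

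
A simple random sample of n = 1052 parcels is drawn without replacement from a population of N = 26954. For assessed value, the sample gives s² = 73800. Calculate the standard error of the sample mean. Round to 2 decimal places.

Under SRS without replacement, Var(ȳ) = (1 − f)·s²/n with f = n/N = 1052/26954 = 0.03902946.
Var(ȳ) = (1 − 0.03902946)·73800/1052 = 0.96097054·70.152091 = 67.414093.
SE(ȳ) = √(67.414093) = 8.21.

8.21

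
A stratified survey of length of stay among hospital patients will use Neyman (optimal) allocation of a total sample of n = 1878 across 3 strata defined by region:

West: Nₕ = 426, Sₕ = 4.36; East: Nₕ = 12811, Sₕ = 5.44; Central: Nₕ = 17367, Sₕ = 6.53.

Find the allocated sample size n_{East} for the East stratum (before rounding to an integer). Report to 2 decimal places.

Neyman allocation: nₕ = n·NₕSₕ / Σⱼ NⱼSⱼ.
Σ NⱼSⱼ = 426·4.36 + 12811·5.44 + 17367·6.53 = 184955.71.
n_{East} = 1878·12811·5.44 / 184955.71 = 707.64.

707.64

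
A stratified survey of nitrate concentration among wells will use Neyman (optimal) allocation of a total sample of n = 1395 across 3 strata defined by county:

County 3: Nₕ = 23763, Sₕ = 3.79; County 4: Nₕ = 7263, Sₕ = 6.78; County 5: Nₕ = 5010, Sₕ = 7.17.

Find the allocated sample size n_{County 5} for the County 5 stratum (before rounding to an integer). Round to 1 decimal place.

Neyman allocation: nₕ = n·NₕSₕ / Σⱼ NⱼSⱼ.
Σ NⱼSⱼ = 23763·3.79 + 7263·6.78 + 5010·7.17 = 175226.61.
n_{County 5} = 1395·5010·7.17 / 175226.61 = 286.0.

286.0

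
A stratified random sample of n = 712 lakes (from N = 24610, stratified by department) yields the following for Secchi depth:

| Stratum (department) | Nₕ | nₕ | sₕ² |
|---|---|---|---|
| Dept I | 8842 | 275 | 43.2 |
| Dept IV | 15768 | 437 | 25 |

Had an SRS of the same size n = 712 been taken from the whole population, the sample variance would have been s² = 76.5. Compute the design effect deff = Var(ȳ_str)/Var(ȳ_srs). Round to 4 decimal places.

Var(ȳ_str) = Σ Wₕ²(1−fₕ)sₕ²/nₕ with Wₕ = Nₕ/24610:
  Dept I: (8842/24610)²·(1−275/8842)·43.2/275 = 0.019647491
  Dept IV: (15768/24610)²·(1−437/15768)·25/437 = 0.022834023
  → Var(ȳ_str) = 0.042481514.
Var(ȳ_srs) = (1 − 712/24610)·76.5/712 = 0.10433533.
deff = 0.042481514 / 0.10433533 = 0.4072.

0.4072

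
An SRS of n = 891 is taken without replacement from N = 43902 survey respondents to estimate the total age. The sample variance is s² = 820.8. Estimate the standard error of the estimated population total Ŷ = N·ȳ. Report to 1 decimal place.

Var(Ŷ) = N²·Var(ȳ) = N²·(1 − n/N)·s²/n.
f = 891/43902 = 0.02029520; Var(ȳ) = 0.97970480·820.8/891 = 0.90251593.
Var(Ŷ) = 43902² · 0.90251593 = 1.7394962 × 10^9.
SE(Ŷ) = √(1.7394962 × 10^9) = 41707.3.

41707.3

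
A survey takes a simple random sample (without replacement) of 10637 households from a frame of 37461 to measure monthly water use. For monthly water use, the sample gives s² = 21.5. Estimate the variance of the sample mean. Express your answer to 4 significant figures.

0.001447

Under SRS without replacement, Var(ȳ) = (1 − f)·s²/n with f = n/N = 10637/37461 = 0.28394864.
Var(ȳ) = (1 − 0.28394864)·21.5/10637 = 0.71605136·0.0020212466 = 0.0014473164.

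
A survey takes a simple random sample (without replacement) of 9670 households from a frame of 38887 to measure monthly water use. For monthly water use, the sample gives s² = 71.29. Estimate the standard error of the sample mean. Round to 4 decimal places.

Under SRS without replacement, Var(ȳ) = (1 − f)·s²/n with f = n/N = 9670/38887 = 0.24866922.
Var(ȳ) = (1 − 0.24866922)·71.29/9670 = 0.75133078·0.0073722854 = 0.0055390249.
SE(ȳ) = √(0.0055390249) = 0.0744.

0.0744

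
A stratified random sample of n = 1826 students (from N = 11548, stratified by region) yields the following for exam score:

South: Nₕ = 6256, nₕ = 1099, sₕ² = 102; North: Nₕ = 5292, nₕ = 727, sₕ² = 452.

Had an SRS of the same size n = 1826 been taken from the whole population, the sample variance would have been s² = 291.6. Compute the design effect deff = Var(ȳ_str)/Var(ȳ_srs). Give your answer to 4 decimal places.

1.0048

Var(ȳ_str) = Σ Wₕ²(1−fₕ)sₕ²/nₕ with Wₕ = Nₕ/11548:
  South: (6256/11548)²·(1−1099/6256)·102/1099 = 0.022453436
  North: (5292/11548)²·(1−727/5292)·452/727 = 0.11262922
  → Var(ȳ_str) = 0.13508266.
Var(ȳ_srs) = (1 − 1826/11548)·291.6/1826 = 0.13444219.
deff = 0.13508266 / 0.13444219 = 1.0048.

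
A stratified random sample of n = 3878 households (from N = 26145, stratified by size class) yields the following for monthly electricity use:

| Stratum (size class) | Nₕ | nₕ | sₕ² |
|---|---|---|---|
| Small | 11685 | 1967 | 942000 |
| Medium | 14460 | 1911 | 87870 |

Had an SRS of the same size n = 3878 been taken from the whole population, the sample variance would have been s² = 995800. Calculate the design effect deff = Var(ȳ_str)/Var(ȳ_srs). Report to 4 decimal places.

Var(ȳ_str) = Σ Wₕ²(1−fₕ)sₕ²/nₕ with Wₕ = Nₕ/26145:
  Small: (11685/26145)²·(1−1967/11685)·942000/1967 = 79.556352
  Medium: (14460/26145)²·(1−1911/14460)·87870/1911 = 12.206188
  → Var(ȳ_str) = 91.76254.
Var(ȳ_srs) = (1 − 3878/26145)·995800/3878 = 218.69426.
deff = 91.76254 / 218.69426 = 0.4196.

0.4196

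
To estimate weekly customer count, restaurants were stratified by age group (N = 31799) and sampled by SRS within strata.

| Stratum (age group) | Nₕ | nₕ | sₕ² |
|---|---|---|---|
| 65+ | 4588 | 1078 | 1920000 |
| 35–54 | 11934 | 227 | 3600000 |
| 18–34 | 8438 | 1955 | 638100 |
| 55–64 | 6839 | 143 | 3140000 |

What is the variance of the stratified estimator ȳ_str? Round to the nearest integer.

3232

Var(ȳ_str) = Σₕ Wₕ²(1 − fₕ)sₕ²/nₕ with Wₕ = Nₕ/N, N = 31799.
65+: Wₕ = 0.14428127; term = 0.14428127²·(1 − 0.23496077)·1920000/1078 = 28.365214.
35–54: Wₕ = 0.37529482; term = 0.37529482²·(1 − 0.01902128)·3600000/227 = 2191.1967.
18–34: Wₕ = 0.26535426; term = 0.26535426²·(1 − 0.23168997)·638100/1955 = 17.657556.
55–64: Wₕ = 0.21506966; term = 0.21506966²·(1 − 0.02090949)·3140000/143 = 994.43118.
Sum = 3231.6507.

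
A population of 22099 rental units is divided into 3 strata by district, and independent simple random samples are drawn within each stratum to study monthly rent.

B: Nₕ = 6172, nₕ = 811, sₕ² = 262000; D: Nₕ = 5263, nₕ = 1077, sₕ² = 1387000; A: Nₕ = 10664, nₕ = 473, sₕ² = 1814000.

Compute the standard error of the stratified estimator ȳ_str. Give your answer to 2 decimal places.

30.55

Var(ȳ_str) = Σₕ Wₕ²(1 − fₕ)sₕ²/nₕ with Wₕ = Nₕ/N, N = 22099.
B: Wₕ = 0.27928866; term = 0.27928866²·(1 − 0.13139987)·262000/811 = 21.888042.
D: Wₕ = 0.23815557; term = 0.23815557²·(1 − 0.20463614)·1387000/1077 = 58.096251.
A: Wₕ = 0.48255577; term = 0.48255577²·(1 − 0.04435484)·1814000/473 = 853.42986.
Sum = 933.41415.
SE = √(933.41415) = 30.55.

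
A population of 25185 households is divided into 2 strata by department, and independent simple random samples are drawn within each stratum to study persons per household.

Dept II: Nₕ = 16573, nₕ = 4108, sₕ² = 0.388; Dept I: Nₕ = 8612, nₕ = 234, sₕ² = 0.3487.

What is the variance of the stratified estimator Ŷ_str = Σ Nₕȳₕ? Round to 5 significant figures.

127030

Var(Ŷ_str) = Σₕ Nₕ²(1 − fₕ)sₕ²/nₕ.
Dept II: 16573²·(1 − 4108/16573)·0.388/4108 = 19511.682.
Dept I: 8612²·(1 − 234/8612)·0.3487/234 = 107517.82.
Sum = 127029.5.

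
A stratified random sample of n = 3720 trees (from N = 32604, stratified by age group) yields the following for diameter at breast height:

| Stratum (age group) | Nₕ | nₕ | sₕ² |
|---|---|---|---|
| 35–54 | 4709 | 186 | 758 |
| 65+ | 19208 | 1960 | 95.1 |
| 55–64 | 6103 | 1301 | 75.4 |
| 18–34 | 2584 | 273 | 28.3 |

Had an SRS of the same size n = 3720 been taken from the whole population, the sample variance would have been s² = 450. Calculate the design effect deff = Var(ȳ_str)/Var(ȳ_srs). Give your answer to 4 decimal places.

Var(ȳ_str) = Σ Wₕ²(1−fₕ)sₕ²/nₕ with Wₕ = Nₕ/32604:
  35–54: (4709/32604)²·(1−186/4709)·758/186 = 0.081652553
  65+: (19208/32604)²·(1−1960/19208)·95.1/1960 = 0.015121803
  55–64: (6103/32604)²·(1−1301/6103)·75.4/1301 = 0.001597783
  18–34: (2584/32604)²·(1−273/2584)·28.3/273 = 5.8233712 × 10^-4
  → Var(ȳ_str) = 0.098954476.
Var(ȳ_srs) = (1 − 3720/32604)·450/3720 = 0.10716575.
deff = 0.098954476 / 0.10716575 = 0.9234.

0.9234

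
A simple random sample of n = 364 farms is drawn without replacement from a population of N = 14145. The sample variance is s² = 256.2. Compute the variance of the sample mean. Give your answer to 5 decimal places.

Under SRS without replacement, Var(ȳ) = (1 − f)·s²/n with f = n/N = 364/14145 = 0.02573347.
Var(ȳ) = (1 − 0.02573347)·256.2/364 = 0.97426653·0.70384615 = 0.68573375.

0.68573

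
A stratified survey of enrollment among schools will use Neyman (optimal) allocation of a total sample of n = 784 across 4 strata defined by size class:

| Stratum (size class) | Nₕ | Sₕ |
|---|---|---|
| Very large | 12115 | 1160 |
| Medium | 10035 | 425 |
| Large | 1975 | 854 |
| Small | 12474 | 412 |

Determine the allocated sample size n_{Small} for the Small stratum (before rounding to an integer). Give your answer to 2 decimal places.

Neyman allocation: nₕ = n·NₕSₕ / Σⱼ NⱼSⱼ.
Σ NⱼSⱼ = 12115·1160 + 10035·425 + 1975·854 + 12474·412 = 2.5144213 × 10^7.
n_{Small} = 784·12474·412 / (2.5144213 × 10^7) = 160.24.

160.24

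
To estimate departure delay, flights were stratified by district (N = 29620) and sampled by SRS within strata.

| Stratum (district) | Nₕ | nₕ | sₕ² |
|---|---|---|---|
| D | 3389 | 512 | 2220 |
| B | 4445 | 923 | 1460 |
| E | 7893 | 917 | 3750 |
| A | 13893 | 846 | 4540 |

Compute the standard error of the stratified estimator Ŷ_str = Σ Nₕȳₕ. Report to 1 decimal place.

35566.0

Var(Ŷ_str) = Σₕ Nₕ²(1 − fₕ)sₕ²/nₕ.
D: 3389²·(1 − 512/3389)·2220/512 = 4.2276054 × 10^7.
B: 4445²·(1 − 923/4445)·1460/923 = 2.4763514 × 10^7.
E: 7893²·(1 − 917/7893)·3750/917 = 2.2516999 × 10^8.
A: 13893²·(1 − 846/13893)·4540/846 = 9.7272973 × 10^8.
Sum = 1.2649393 × 10^9.
SE = √(1.2649393 × 10^9) = 35566.0.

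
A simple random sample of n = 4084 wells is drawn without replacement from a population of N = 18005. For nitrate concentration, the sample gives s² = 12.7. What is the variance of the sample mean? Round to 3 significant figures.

0.00240

Under SRS without replacement, Var(ȳ) = (1 − f)·s²/n with f = n/N = 4084/18005 = 0.22682588.
Var(ȳ) = (1 − 0.22682588)·12.7/4084 = 0.77317412·0.0031096964 = 0.0024043368.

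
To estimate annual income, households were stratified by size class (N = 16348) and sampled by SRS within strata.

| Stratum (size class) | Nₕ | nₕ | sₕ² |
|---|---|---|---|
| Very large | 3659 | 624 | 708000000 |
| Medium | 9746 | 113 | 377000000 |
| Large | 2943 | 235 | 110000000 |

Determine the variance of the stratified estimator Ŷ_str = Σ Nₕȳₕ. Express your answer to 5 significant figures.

3.2955 × 10^14

Var(Ŷ_str) = Σₕ Nₕ²(1 − fₕ)sₕ²/nₕ.
Very large: 3659²·(1 − 624/3659)·708000000/624 = 1.2599978 × 10^13.
Medium: 9746²·(1 − 113/9746)·377000000/113 = 3.13221 × 10^14.
Large: 2943²·(1 − 235/2943)·110000000/235 = 3.7304717 × 10^12.
Sum = 3.2955145 × 10^14.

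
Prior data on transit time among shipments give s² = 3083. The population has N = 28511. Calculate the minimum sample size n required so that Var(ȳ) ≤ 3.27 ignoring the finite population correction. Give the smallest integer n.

943

Without fpc, n₀ = s²/D = 3083/3.27 = 942.8135.
Rounding up, n = 943.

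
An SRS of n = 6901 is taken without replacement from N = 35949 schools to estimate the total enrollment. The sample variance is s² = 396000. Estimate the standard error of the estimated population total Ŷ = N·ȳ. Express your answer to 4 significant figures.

Var(Ŷ) = N²·Var(ȳ) = N²·(1 − n/N)·s²/n.
f = 6901/35949 = 0.19196640; Var(ȳ) = 0.80803360·396000/6901 = 46.367383.
Var(Ŷ) = 35949² · 46.367383 = 5.9921988 × 10^10.
SE(Ŷ) = √(5.9921988 × 10^10) = 244800.

244800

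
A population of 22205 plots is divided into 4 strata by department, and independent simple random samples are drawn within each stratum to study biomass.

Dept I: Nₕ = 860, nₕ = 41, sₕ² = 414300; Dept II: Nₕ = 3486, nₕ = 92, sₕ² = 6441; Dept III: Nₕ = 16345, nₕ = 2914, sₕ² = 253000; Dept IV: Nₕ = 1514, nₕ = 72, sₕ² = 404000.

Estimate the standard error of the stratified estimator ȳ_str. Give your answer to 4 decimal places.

Var(ȳ_str) = Σₕ Wₕ²(1 − fₕ)sₕ²/nₕ with Wₕ = Nₕ/N, N = 22205.
Dept I: Wₕ = 0.03873002; term = 0.03873002²·(1 − 0.04767442)·414300/41 = 14.434837.
Dept II: Wₕ = 0.15699167; term = 0.15699167²·(1 − 0.02639128)·6441/92 = 1.6799762.
Dept III: Wₕ = 0.73609547; term = 0.73609547²·(1 − 0.17828082)·253000/2914 = 38.656514.
Dept IV: Wₕ = 0.06818284; term = 0.06818284²·(1 − 0.04755614)·404000/72 = 24.844968.
Sum = 79.616295.
SE = √(79.616295) = 8.9228.

8.9228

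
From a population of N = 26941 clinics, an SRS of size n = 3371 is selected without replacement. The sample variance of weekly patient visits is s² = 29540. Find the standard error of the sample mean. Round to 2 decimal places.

Under SRS without replacement, Var(ȳ) = (1 − f)·s²/n with f = n/N = 3371/26941 = 0.12512527.
Var(ȳ) = (1 − 0.12512527)·29540/3371 = 0.87487473·8.7629783 = 7.6665083.
SE(ȳ) = √(7.6665083) = 2.77.

2.77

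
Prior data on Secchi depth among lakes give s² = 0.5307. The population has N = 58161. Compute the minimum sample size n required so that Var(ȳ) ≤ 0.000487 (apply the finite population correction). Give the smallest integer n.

1070

Without fpc, n₀ = s²/D = 0.5307/0.000487 = 1089.7331.
With fpc, (1 − n/N)·s²/n ≤ D requires n ≥ n₀/(1 + n₀/N) = 1089.7331/(1 + 1089.7331/58161) = 1069.6908.
Rounding up, n = 1070.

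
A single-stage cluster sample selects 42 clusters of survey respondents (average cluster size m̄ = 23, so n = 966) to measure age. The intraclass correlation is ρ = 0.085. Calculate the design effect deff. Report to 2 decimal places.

deff = 1 + (23 − 1)·0.085 = 1 + 1.87 = 2.87.

2.87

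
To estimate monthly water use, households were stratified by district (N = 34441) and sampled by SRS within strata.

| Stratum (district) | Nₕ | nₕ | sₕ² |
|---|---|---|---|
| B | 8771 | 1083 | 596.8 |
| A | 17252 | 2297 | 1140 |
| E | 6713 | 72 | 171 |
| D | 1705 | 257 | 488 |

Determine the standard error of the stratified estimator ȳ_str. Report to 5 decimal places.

Var(ȳ_str) = Σₕ Wₕ²(1 − fₕ)sₕ²/nₕ with Wₕ = Nₕ/N, N = 34441.
B: Wₕ = 0.25466740; term = 0.25466740²·(1 − 0.12347509)·596.8/1083 = 0.031326461.
A: Wₕ = 0.50091461; term = 0.50091461²·(1 − 0.13314398)·1140/2297 = 0.1079489.
E: Wₕ = 0.19491304; term = 0.19491304²·(1 − 0.01072546)·171/72 = 0.0892611.
D: Wₕ = 0.04950495; term = 0.04950495²·(1 − 0.15073314)·488/257 = 0.0039521019.
Sum = 0.23248856.
SE = √(0.23248856) = 0.48217.

0.48217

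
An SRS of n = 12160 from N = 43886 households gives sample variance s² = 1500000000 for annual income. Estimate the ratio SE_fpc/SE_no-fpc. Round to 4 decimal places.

f = n/N = 12160/43886 = 0.27708153.
SE_no-fpc = √(s²/n) = 351.21968; SE_fpc = √((1−f)s²/n) = 298.62317.
Ratio = √(1−f) = 0.85024612.

0.8502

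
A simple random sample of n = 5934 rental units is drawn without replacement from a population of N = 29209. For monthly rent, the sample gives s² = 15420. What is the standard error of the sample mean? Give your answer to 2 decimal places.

Under SRS without replacement, Var(ȳ) = (1 − f)·s²/n with f = n/N = 5934/29209 = 0.20315656.
Var(ȳ) = (1 − 0.20315656)·15420/5934 = 0.79684344·2.5985844 = 2.070665.
SE(ȳ) = √(2.070665) = 1.44.

1.44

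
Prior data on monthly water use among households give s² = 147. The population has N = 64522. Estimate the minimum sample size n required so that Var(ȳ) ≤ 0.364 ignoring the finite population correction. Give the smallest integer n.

404

Without fpc, n₀ = s²/D = 147/0.364 = 403.8462.
Rounding up, n = 404.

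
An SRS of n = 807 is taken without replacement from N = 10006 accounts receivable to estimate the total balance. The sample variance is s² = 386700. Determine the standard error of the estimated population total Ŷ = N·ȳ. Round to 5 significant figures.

Var(Ŷ) = N²·Var(ȳ) = N²·(1 − n/N)·s²/n.
f = 807/10006 = 0.08065161; Var(ȳ) = 0.91934839·386700/807 = 440.53534.
Var(Ŷ) = 10006² · 440.53534 = 4.4106414 × 10^10.
SE(Ŷ) = √(4.4106414 × 10^10) = 210020.

210020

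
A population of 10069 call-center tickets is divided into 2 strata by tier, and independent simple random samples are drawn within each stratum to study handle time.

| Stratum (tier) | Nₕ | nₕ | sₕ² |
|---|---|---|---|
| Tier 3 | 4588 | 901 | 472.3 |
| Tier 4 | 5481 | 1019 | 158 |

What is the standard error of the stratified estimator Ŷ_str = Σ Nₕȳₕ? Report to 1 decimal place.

3558.0

Var(Ŷ_str) = Σₕ Nₕ²(1 − fₕ)sₕ²/nₕ.
Tier 3: 4588²·(1 − 901/4588)·472.3/901 = 8.8672653 × 10^6.
Tier 4: 5481²·(1 − 1019/5481)·158/1019 = 3.7920344 × 10^6.
Sum = 1.26593 × 10^7.
SE = √(1.26593 × 10^7) = 3558.0.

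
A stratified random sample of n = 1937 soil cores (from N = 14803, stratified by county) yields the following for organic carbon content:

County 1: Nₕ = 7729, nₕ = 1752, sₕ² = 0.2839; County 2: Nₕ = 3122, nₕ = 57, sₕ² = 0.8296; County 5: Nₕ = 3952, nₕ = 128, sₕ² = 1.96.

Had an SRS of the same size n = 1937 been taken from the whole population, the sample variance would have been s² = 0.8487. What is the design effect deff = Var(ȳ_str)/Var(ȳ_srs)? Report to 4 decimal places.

Var(ȳ_str) = Σ Wₕ²(1−fₕ)sₕ²/nₕ with Wₕ = Nₕ/14803:
  County 1: (7729/14803)²·(1−1752/7729)·0.2839/1752 = 3.4161614 × 10^-5
  County 2: (3122/14803)²·(1−57/3122)·0.8296/57 = 6.355618 × 10^-4
  County 5: (3952/14803)²·(1−128/3952)·1.96/128 = 0.0010560426
  → Var(ȳ_str) = 0.001725766.
Var(ȳ_srs) = (1 − 1937/14803)·0.8487/1937 = 3.8081881 × 10^-4.
deff = 0.001725766 / (3.8081881 × 10^-4) = 4.5317.

4.5317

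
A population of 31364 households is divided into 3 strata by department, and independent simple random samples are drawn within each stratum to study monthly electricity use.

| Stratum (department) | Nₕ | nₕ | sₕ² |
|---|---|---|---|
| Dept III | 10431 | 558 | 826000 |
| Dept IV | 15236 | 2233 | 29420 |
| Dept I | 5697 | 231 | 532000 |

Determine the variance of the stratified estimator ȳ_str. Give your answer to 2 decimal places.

Var(ȳ_str) = Σₕ Wₕ²(1 − fₕ)sₕ²/nₕ with Wₕ = Nₕ/N, N = 31364.
Dept III: Wₕ = 0.33257875; term = 0.33257875²·(1 − 0.05349439)·826000/558 = 154.97371.
Dept IV: Wₕ = 0.48577988; term = 0.48577988²·(1 − 0.14656078)·29420/2233 = 2.6534175.
Dept I: Wₕ = 0.18164137; term = 0.18164137²·(1 − 0.04054766)·532000/231 = 72.90421.
Sum = 230.53134.

230.53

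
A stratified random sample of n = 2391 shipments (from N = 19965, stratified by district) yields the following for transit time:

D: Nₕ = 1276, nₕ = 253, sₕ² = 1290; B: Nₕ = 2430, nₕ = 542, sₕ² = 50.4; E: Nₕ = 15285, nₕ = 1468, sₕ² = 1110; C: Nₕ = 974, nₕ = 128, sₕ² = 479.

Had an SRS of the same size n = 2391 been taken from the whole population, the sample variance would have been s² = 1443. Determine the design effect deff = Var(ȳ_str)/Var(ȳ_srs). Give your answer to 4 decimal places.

0.8021

Var(ȳ_str) = Σ Wₕ²(1−fₕ)sₕ²/nₕ with Wₕ = Nₕ/19965:
  D: (1276/19965)²·(1−253/1276)·1290/253 = 0.016697708
  B: (2430/19965)²·(1−542/2430)·50.4/542 = 0.0010702886
  E: (15285/19965)²·(1−1468/15285)·1110/1468 = 0.40062449
  C: (974/19965)²·(1−128/974)·479/128 = 0.007735996
  → Var(ȳ_str) = 0.42612848.
Var(ȳ_srs) = (1 − 2391/19965)·1443/2391 = 0.53123669.
deff = 0.42612848 / 0.53123669 = 0.8021.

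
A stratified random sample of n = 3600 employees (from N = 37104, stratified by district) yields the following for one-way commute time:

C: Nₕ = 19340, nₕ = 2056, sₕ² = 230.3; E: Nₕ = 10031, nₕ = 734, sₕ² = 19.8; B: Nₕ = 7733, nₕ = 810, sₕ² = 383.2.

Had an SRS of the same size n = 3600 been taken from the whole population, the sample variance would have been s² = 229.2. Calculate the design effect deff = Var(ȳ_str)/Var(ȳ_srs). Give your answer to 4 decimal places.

0.8249

Var(ȳ_str) = Σ Wₕ²(1−fₕ)sₕ²/nₕ with Wₕ = Nₕ/37104:
  C: (19340/37104)²·(1−2056/19340)·230.3/2056 = 0.027197569
  E: (10031/37104)²·(1−734/10031)·19.8/734 = 0.0018273205
  B: (7733/37104)²·(1−810/7733)·383.2/810 = 0.018396761
  → Var(ȳ_str) = 0.047421651.
Var(ȳ_srs) = (1 − 3600/37104)·229.2/3600 = 0.057489435.
deff = 0.047421651 / 0.057489435 = 0.8249.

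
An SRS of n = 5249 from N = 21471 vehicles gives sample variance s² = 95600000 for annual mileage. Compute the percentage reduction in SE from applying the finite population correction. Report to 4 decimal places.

f = n/N = 5249/21471 = 0.24446928.
SE_no-fpc = √(s²/n) = 134.95552; SE_fpc = √((1−f)s²/n) = 117.30505.
Ratio = √(1−f) = 0.86921270. Reduction = 100·(1 − 0.86921270) = 13.0787%.

13.0787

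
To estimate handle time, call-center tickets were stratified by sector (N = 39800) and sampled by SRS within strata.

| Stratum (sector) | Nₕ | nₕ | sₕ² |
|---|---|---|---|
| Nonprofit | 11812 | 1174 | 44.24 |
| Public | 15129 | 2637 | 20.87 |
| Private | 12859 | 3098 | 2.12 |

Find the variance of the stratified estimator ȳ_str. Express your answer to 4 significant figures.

0.003988

Var(ȳ_str) = Σₕ Wₕ²(1 − fₕ)sₕ²/nₕ with Wₕ = Nₕ/N, N = 39800.
Nonprofit: Wₕ = 0.29678392; term = 0.29678392²·(1 − 0.09939045)·44.24/1174 = 0.0029892642.
Public: Wₕ = 0.38012563; term = 0.38012563²·(1 − 0.17430101)·20.87/2637 = 9.44253 × 10^-4.
Private: Wₕ = 0.32309045; term = 0.32309045²·(1 − 0.24092076)·2.12/3098 = 5.4223783 × 10^-5.
Sum = 0.003987741.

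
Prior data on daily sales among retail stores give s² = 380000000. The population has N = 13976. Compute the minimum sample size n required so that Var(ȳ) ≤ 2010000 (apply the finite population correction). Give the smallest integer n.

187

Without fpc, n₀ = s²/D = 380000000/2010000 = 189.0547.
With fpc, (1 − n/N)·s²/n ≤ D requires n ≥ n₀/(1 + n₀/N) = 189.0547/(1 + 189.0547/13976) = 186.5315.
Rounding up, n = 187.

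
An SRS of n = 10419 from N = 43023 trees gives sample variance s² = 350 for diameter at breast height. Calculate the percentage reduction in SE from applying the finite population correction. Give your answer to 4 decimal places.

12.9467

f = n/N = 10419/43023 = 0.24217279.
SE_no-fpc = √(s²/n) = 0.1832825; SE_fpc = √((1−f)s²/n) = 0.15955341.
Ratio = √(1−f) = 0.87053272. Reduction = 100·(1 − 0.87053272) = 12.9467%.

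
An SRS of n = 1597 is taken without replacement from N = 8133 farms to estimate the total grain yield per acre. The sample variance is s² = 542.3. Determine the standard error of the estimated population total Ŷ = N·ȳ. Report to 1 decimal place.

Var(Ŷ) = N²·Var(ȳ) = N²·(1 − n/N)·s²/n.
f = 1597/8133 = 0.19636051; Var(ȳ) = 0.80363949·542.3/1597 = 0.27289524.
Var(Ŷ) = 8133² · 0.27289524 = 1.8050844 × 10^7.
SE(Ŷ) = √(1.8050844 × 10^7) = 4248.6.

4248.6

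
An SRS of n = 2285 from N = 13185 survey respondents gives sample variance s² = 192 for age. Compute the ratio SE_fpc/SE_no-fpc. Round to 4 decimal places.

0.9092

f = n/N = 2285/13185 = 0.17330300.
SE_no-fpc = √(s²/n) = 0.28987283; SE_fpc = √((1−f)s²/n) = 0.26356073.
Ratio = √(1−f) = 0.90922880.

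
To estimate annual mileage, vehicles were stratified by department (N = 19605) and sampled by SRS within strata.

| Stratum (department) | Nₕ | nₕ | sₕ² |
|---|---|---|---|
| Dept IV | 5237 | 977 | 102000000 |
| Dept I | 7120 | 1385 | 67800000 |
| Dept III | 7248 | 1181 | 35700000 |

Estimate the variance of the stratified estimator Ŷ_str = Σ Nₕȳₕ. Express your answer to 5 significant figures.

Var(Ŷ_str) = Σₕ Nₕ²(1 − fₕ)sₕ²/nₕ.
Dept IV: 5237²·(1 − 977/5237)·102000000/977 = 2.3291517 × 10^12.
Dept I: 7120²·(1 − 1385/7120)·67800000/1385 = 1.9989104 × 10^12.
Dept III: 7248²·(1 − 1181/7248)·35700000/1181 = 1.3292617 × 10^12.
Sum = 5.6573238 × 10^12.

5.6573 × 10^12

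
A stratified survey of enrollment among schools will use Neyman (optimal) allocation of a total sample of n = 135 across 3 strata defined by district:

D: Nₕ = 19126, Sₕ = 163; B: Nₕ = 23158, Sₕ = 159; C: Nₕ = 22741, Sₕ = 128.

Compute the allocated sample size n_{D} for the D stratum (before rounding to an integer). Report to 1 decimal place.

Neyman allocation: nₕ = n·NₕSₕ / Σⱼ NⱼSⱼ.
Σ NⱼSⱼ = 19126·163 + 23158·159 + 22741·128 = 9.710508 × 10^6.
n_{D} = 135·19126·163 / (9.710508 × 10^6) = 43.3.

43.3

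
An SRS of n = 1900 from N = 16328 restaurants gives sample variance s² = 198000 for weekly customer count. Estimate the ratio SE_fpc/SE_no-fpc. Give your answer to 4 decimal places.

f = n/N = 1900/16328 = 0.11636453.
SE_no-fpc = √(s²/n) = 10.208356; SE_fpc = √((1−f)s²/n) = 9.596047.
Ratio = √(1−f) = 0.94001887.

0.9400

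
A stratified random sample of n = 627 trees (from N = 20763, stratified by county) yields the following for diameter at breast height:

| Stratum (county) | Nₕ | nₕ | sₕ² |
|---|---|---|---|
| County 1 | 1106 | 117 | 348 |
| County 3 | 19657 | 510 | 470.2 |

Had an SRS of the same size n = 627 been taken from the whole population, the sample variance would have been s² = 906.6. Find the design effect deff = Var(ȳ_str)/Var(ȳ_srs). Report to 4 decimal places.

Var(ȳ_str) = Σ Wₕ²(1−fₕ)sₕ²/nₕ with Wₕ = Nₕ/20763:
  County 1: (1106/20763)²·(1−117/1106)·348/117 = 0.0075468304
  County 3: (19657/20763)²·(1−510/19657)·470.2/510 = 0.80491536
  → Var(ȳ_str) = 0.81246219.
Var(ȳ_srs) = (1 − 627/20763)·906.6/627 = 1.4022688.
deff = 0.81246219 / 1.4022688 = 0.5794.

0.5794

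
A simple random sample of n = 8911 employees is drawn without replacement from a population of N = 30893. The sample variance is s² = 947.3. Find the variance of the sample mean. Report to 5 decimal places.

Under SRS without replacement, Var(ȳ) = (1 − f)·s²/n with f = n/N = 8911/30893 = 0.28844722.
Var(ȳ) = (1 − 0.28844722)·947.3/8911 = 0.71155278·0.10630681 = 0.075642907.

0.07564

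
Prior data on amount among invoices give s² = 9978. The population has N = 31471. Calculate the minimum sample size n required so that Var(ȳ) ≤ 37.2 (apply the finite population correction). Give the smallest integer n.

266

Without fpc, n₀ = s²/D = 9978/37.2 = 268.2258.
With fpc, (1 − n/N)·s²/n ≤ D requires n ≥ n₀/(1 + n₀/N) = 268.2258/(1 + 268.2258/31471) = 265.9590.
Rounding up, n = 266.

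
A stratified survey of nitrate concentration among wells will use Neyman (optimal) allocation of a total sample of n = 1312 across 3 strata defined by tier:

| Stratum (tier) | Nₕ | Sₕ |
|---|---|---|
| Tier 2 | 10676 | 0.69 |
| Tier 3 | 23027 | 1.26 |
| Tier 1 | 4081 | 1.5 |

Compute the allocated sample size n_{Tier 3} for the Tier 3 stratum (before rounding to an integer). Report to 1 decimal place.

895.6

Neyman allocation: nₕ = n·NₕSₕ / Σⱼ NⱼSⱼ.
Σ NⱼSⱼ = 10676·0.69 + 23027·1.26 + 4081·1.5 = 42501.96.
n_{Tier 3} = 1312·23027·1.26 / 42501.96 = 895.6.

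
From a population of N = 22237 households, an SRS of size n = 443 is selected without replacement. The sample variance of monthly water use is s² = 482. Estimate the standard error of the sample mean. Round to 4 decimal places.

1.0326

Under SRS without replacement, Var(ȳ) = (1 − f)·s²/n with f = n/N = 443/22237 = 0.01992175.
Var(ȳ) = (1 − 0.01992175)·482/443 = 0.98007825·1.0880361 = 1.0663605.
SE(ȳ) = √(1.0663605) = 1.0326.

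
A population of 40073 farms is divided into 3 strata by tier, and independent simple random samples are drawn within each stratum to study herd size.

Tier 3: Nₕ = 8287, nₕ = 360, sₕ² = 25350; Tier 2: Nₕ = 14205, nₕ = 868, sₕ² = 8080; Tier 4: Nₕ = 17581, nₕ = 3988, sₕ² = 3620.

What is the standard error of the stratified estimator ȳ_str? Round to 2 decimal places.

2.03

Var(ȳ_str) = Σₕ Wₕ²(1 − fₕ)sₕ²/nₕ with Wₕ = Nₕ/N, N = 40073.
Tier 3: Wₕ = 0.20679759; term = 0.20679759²·(1 − 0.04344153)·25350/360 = 2.8805668.
Tier 2: Wₕ = 0.35447808; term = 0.35447808²·(1 − 0.06110524)·8080/868 = 1.0982149.
Tier 4: Wₕ = 0.43872433; term = 0.43872433²·(1 − 0.22683579)·3620/3988 = 0.13508546.
Sum = 4.1138672.
SE = √(4.1138672) = 2.03.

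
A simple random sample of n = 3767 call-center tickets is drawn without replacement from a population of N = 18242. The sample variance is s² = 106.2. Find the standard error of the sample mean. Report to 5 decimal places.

0.14957

Under SRS without replacement, Var(ȳ) = (1 − f)·s²/n with f = n/N = 3767/18242 = 0.20650148.
Var(ȳ) = (1 − 0.20650148)·106.2/3767 = 0.79349852·0.028192195 = 0.022370465.
SE(ȳ) = √(0.022370465) = 0.14957.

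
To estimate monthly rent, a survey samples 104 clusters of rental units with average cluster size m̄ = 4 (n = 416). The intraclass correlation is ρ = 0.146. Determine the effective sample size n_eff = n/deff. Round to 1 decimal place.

289.3

deff = 1 + (4 − 1)·0.146 = 1 + 0.438 = 1.438.
n_eff = 416 / 1.438 = 289.3.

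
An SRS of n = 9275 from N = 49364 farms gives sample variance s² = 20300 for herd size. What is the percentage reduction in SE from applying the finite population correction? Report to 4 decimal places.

f = n/N = 9275/49364 = 0.18788996.
SE_no-fpc = √(s²/n) = 1.4794185; SE_fpc = √((1−f)s²/n) = 1.3332098.
Ratio = √(1−f) = 0.90117148. Reduction = 100·(1 − 0.90117148) = 9.8829%.

9.8829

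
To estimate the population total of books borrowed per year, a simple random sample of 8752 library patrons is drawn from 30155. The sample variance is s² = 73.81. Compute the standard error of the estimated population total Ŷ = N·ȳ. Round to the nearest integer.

2333

Var(Ŷ) = N²·Var(ȳ) = N²·(1 − n/N)·s²/n.
f = 8752/30155 = 0.29023379; Var(ȳ) = 0.70976621·73.81/8752 = 0.005985814.
Var(Ŷ) = 30155² · 0.005985814 = 5.4430445 × 10^6.
SE(Ŷ) = √(5.4430445 × 10^6) = 2333.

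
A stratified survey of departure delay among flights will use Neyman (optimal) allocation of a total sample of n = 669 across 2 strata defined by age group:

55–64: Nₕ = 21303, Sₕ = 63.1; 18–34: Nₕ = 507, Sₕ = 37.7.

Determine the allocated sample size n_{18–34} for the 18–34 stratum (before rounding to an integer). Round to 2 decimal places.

Neyman allocation: nₕ = n·NₕSₕ / Σⱼ NⱼSⱼ.
Σ NⱼSⱼ = 21303·63.1 + 507·37.7 = 1.3633332 × 10^6.
n_{18–34} = 669·507·37.7 / (1.3633332 × 10^6) = 9.38.

9.38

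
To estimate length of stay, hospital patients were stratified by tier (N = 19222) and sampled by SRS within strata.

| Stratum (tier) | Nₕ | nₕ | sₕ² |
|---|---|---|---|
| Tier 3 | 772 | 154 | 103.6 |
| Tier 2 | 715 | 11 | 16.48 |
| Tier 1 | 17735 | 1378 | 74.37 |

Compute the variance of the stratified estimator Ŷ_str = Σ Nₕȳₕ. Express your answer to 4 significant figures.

Var(Ŷ_str) = Σₕ Nₕ²(1 − fₕ)sₕ²/nₕ.
Tier 3: 772²·(1 − 154/772)·103.6/154 = 320955.49.
Tier 2: 715²·(1 − 11/715)·16.48/11 = 754124.8.
Tier 1: 17735²·(1 − 1378/17735)·74.37/1378 = 1.5656094 × 10^7.
Sum = 1.6731174 × 10^7.

1.673 × 10^7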